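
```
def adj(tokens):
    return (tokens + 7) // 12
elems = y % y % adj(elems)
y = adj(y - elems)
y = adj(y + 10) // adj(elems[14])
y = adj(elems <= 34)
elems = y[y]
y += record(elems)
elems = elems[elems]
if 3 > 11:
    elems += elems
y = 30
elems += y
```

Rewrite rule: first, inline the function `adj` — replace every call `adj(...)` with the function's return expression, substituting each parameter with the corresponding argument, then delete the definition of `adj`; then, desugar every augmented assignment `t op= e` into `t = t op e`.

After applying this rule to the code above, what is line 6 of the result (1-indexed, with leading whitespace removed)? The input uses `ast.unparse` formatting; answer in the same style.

Transformed code:
elems = y % y % ((elems + 7) // 12)
y = (y - elems + 7) // 12
y = (y + 10 + 7) // 12 // ((elems[14] + 7) // 12)
y = ((elems <= 34) + 7) // 12
elems = y[y]
y = y + record(elems)
elems = elems[elems]
if 3 > 11:
    elems = elems + elems
y = 30
elems = elems + y

y = y + record(elems)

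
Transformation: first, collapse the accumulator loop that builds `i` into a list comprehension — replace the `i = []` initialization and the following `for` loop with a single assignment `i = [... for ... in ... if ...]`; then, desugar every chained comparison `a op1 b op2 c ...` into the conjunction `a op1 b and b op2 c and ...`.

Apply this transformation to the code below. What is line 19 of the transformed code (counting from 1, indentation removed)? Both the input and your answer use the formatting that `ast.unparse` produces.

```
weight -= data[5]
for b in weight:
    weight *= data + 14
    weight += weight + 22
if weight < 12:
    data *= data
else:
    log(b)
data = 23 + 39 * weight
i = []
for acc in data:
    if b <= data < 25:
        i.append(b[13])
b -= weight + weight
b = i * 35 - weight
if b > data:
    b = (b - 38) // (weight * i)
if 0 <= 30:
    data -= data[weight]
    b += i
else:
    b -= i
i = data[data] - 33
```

b -= i

Transformed code:
weight -= data[5]
for b in weight:
    weight *= data + 14
    weight += weight + 22
if weight < 12:
    data *= data
else:
    log(b)
data = 23 + 39 * weight
i = [b[13] for acc in data if b <= data and data < 25]
b -= weight + weight
b = i * 35 - weight
if b > data:
    b = (b - 38) // (weight * i)
if 0 <= 30:
    data -= data[weight]
    b += i
else:
    b -= i
i = data[data] - 33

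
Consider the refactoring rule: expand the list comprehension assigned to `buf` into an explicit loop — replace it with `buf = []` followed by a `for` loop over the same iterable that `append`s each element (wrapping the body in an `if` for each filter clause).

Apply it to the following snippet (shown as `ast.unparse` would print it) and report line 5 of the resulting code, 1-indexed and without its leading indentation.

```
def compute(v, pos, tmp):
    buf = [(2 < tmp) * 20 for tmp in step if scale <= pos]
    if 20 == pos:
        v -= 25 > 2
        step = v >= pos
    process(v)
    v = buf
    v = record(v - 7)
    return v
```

buf.append((2 < tmp) * 20)

Transformed code:
def compute(v, pos, tmp):
    buf = []
    for tmp in step:
        if scale <= pos:
            buf.append((2 < tmp) * 20)
    if 20 == pos:
        v -= 25 > 2
        step = v >= pos
    process(v)
    v = buf
    v = record(v - 7)
    return v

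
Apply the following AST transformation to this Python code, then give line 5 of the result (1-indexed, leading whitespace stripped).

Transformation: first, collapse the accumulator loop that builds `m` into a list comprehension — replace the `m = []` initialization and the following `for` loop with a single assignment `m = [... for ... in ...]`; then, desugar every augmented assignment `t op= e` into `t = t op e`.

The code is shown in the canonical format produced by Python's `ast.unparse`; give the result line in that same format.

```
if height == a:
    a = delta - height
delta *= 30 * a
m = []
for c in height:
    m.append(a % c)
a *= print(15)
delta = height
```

a = a * print(15)

Transformed code:
if height == a:
    a = delta - height
delta = delta * (30 * a)
m = [a % c for c in height]
a = a * print(15)
delta = height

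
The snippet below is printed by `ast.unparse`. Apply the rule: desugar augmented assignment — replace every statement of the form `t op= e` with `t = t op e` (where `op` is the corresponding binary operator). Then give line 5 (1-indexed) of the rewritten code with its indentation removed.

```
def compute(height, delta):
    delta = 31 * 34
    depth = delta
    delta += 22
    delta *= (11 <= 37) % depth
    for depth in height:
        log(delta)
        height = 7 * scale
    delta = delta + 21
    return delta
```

Transformed code:
def compute(height, delta):
    delta = 31 * 34
    depth = delta
    delta = delta + 22
    delta = delta * ((11 <= 37) % depth)
    for depth in height:
        log(delta)
        height = 7 * scale
    delta = delta + 21
    return delta

delta = delta * ((11 <= 37) % depth)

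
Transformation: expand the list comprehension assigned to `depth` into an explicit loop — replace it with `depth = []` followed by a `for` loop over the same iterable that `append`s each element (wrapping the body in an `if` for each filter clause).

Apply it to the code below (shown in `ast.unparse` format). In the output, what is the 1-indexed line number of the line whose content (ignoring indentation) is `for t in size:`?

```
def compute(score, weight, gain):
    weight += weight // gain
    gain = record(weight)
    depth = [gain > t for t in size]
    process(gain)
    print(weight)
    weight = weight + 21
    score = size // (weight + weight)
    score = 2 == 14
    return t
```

Transformed code:
def compute(score, weight, gain):
    weight += weight // gain
    gain = record(weight)
    depth = []
    for t in size:
        depth.append(gain > t)
    process(gain)
    print(weight)
    weight = weight + 21
    score = size // (weight + weight)
    score = 2 == 14
    return t

5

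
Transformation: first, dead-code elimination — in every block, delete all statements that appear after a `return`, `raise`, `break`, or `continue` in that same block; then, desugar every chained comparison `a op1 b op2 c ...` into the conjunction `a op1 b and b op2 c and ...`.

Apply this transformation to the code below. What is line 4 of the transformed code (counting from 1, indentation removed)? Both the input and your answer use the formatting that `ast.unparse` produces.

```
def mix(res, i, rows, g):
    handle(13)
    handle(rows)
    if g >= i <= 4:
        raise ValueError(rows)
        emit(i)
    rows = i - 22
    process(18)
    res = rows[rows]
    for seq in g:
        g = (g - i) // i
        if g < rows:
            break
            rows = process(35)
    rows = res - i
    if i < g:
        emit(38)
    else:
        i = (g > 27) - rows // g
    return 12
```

if g >= i and i <= 4:

Transformed code:
def mix(res, i, rows, g):
    handle(13)
    handle(rows)
    if g >= i and i <= 4:
        raise ValueError(rows)
    rows = i - 22
    process(18)
    res = rows[rows]
    for seq in g:
        g = (g - i) // i
        if g < rows:
            break
    rows = res - i
    if i < g:
        emit(38)
    else:
        i = (g > 27) - rows // g
    return 12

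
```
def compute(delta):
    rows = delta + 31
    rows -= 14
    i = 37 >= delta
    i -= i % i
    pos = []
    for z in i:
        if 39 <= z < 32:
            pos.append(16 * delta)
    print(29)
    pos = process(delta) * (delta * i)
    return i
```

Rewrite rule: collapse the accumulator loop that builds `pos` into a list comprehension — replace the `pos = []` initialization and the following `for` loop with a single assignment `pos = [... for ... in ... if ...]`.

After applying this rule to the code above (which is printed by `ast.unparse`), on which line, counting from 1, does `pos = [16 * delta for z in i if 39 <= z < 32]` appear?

Transformed code:
def compute(delta):
    rows = delta + 31
    rows -= 14
    i = 37 >= delta
    i -= i % i
    pos = [16 * delta for z in i if 39 <= z < 32]
    print(29)
    pos = process(delta) * (delta * i)
    return i

6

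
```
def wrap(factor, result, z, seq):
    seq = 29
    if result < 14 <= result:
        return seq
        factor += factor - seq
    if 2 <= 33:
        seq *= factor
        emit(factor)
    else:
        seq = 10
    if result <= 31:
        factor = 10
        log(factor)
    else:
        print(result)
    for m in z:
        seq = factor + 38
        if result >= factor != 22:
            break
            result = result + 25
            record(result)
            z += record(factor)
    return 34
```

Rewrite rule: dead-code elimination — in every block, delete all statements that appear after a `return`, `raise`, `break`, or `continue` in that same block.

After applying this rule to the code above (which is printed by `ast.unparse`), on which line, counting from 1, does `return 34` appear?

19

Transformed code:
def wrap(factor, result, z, seq):
    seq = 29
    if result < 14 <= result:
        return seq
    if 2 <= 33:
        seq *= factor
        emit(factor)
    else:
        seq = 10
    if result <= 31:
        factor = 10
        log(factor)
    else:
        print(result)
    for m in z:
        seq = factor + 38
        if result >= factor != 22:
            break
    return 34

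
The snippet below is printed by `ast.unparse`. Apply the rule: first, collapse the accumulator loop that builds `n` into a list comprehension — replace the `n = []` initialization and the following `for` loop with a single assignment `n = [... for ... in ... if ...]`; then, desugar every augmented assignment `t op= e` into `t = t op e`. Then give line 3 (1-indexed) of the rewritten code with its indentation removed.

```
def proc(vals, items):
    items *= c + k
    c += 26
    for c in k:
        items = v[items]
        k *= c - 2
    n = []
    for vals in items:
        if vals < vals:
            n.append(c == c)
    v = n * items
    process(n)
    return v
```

Transformed code:
def proc(vals, items):
    items = items * (c + k)
    c = c + 26
    for c in k:
        items = v[items]
        k = k * (c - 2)
    n = [c == c for vals in items if vals < vals]
    v = n * items
    process(n)
    return v

c = c + 26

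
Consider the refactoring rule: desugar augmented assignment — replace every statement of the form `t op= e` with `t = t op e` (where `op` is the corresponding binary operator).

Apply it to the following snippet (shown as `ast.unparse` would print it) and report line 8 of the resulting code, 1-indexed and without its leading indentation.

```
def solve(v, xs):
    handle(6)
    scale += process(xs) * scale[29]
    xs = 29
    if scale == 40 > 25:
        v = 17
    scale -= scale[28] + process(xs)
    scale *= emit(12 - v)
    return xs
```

Transformed code:
def solve(v, xs):
    handle(6)
    scale = scale + process(xs) * scale[29]
    xs = 29
    if scale == 40 > 25:
        v = 17
    scale = scale - (scale[28] + process(xs))
    scale = scale * emit(12 - v)
    return xs

scale = scale * emit(12 - v)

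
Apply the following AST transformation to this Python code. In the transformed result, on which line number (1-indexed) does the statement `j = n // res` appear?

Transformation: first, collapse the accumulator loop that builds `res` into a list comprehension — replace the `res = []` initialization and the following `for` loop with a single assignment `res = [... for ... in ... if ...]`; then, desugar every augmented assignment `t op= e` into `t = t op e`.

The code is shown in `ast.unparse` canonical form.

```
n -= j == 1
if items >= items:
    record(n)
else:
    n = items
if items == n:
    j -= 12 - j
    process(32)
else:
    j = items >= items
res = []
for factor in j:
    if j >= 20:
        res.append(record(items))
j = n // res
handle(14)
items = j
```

12

Transformed code:
n = n - (j == 1)
if items >= items:
    record(n)
else:
    n = items
if items == n:
    j = j - (12 - j)
    process(32)
else:
    j = items >= items
res = [record(items) for factor in j if j >= 20]
j = n // res
handle(14)
items = j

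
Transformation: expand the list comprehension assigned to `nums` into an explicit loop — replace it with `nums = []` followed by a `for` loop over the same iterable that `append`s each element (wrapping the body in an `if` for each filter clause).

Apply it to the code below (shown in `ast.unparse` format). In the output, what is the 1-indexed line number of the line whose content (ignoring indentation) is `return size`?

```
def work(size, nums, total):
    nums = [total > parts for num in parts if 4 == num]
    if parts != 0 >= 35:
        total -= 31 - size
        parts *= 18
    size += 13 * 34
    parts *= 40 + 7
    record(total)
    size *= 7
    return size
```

Transformed code:
def work(size, nums, total):
    nums = []
    for num in parts:
        if 4 == num:
            nums.append(total > parts)
    if parts != 0 >= 35:
        total -= 31 - size
        parts *= 18
    size += 13 * 34
    parts *= 40 + 7
    record(total)
    size *= 7
    return size

13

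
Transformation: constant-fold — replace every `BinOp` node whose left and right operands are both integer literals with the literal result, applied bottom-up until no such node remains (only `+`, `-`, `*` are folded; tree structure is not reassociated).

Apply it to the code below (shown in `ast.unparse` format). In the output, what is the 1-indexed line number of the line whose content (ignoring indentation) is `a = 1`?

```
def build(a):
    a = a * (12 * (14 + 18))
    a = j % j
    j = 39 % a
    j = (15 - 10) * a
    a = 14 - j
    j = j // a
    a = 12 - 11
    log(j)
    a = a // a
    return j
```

Transformed code:
def build(a):
    a = a * 384
    a = j % j
    j = 39 % a
    j = 5 * a
    a = 14 - j
    j = j // a
    a = 1
    log(j)
    a = a // a
    return j

8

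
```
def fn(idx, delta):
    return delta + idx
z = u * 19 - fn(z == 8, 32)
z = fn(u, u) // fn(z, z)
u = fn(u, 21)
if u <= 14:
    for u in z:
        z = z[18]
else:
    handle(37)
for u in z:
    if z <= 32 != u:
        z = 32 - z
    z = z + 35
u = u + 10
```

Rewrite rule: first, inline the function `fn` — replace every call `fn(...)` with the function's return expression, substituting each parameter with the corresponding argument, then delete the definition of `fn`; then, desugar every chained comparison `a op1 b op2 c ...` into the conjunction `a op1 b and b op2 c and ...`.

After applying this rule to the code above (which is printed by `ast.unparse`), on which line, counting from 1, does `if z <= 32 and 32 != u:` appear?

10

Transformed code:
z = u * 19 - (32 + (z == 8))
z = (u + u) // (z + z)
u = 21 + u
if u <= 14:
    for u in z:
        z = z[18]
else:
    handle(37)
for u in z:
    if z <= 32 and 32 != u:
        z = 32 - z
    z = z + 35
u = u + 10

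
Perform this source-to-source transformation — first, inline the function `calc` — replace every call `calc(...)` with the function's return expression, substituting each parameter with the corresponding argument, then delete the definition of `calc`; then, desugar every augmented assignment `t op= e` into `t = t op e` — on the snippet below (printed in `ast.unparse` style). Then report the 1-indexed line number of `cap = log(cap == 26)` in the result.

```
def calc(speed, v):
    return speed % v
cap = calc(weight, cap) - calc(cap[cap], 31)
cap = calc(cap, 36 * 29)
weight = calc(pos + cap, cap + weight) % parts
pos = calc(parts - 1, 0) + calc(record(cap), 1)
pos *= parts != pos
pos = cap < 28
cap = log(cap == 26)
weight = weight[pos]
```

7

Transformed code:
cap = weight % cap - cap[cap] % 31
cap = cap % (36 * 29)
weight = (pos + cap) % (cap + weight) % parts
pos = (parts - 1) % 0 + record(cap) % 1
pos = pos * (parts != pos)
pos = cap < 28
cap = log(cap == 26)
weight = weight[pos]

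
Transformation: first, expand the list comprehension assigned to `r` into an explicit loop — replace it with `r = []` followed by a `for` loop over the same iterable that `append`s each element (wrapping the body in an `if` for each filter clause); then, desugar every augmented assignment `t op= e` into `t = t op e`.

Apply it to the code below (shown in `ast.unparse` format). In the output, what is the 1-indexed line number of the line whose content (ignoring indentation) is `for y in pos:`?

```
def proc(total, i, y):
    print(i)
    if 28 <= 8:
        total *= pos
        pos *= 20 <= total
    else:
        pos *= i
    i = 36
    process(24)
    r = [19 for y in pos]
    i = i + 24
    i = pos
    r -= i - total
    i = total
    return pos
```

11

Transformed code:
def proc(total, i, y):
    print(i)
    if 28 <= 8:
        total = total * pos
        pos = pos * (20 <= total)
    else:
        pos = pos * i
    i = 36
    process(24)
    r = []
    for y in pos:
        r.append(19)
    i = i + 24
    i = pos
    r = r - (i - total)
    i = total
    return pos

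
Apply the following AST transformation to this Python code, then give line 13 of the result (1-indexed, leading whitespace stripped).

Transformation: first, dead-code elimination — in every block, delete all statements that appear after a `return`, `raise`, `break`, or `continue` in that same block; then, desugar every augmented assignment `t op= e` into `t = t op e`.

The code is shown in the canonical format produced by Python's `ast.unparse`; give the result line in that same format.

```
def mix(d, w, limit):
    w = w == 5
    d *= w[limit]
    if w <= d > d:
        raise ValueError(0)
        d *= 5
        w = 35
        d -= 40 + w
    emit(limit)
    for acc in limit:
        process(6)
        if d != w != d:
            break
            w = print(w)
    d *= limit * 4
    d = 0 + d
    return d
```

Transformed code:
def mix(d, w, limit):
    w = w == 5
    d = d * w[limit]
    if w <= d > d:
        raise ValueError(0)
    emit(limit)
    for acc in limit:
        process(6)
        if d != w != d:
            break
    d = d * (limit * 4)
    d = 0 + d
    return d

return d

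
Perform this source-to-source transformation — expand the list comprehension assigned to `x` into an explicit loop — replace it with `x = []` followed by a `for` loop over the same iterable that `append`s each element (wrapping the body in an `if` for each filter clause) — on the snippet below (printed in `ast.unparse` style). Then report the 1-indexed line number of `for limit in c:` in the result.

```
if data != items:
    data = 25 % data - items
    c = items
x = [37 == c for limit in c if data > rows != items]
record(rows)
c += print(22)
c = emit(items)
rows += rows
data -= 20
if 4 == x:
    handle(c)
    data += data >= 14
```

5

Transformed code:
if data != items:
    data = 25 % data - items
    c = items
x = []
for limit in c:
    if data > rows != items:
        x.append(37 == c)
record(rows)
c += print(22)
c = emit(items)
rows += rows
data -= 20
if 4 == x:
    handle(c)
    data += data >= 14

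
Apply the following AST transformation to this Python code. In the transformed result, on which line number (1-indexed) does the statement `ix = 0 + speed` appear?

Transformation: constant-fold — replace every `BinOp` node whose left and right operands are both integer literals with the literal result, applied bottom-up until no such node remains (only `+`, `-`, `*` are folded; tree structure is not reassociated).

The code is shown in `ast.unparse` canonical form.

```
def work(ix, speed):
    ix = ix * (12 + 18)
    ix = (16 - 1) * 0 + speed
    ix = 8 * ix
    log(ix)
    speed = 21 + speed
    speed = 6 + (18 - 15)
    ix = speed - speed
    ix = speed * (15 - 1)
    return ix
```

3

Transformed code:
def work(ix, speed):
    ix = ix * 30
    ix = 0 + speed
    ix = 8 * ix
    log(ix)
    speed = 21 + speed
    speed = 9
    ix = speed - speed
    ix = speed * 14
    return ix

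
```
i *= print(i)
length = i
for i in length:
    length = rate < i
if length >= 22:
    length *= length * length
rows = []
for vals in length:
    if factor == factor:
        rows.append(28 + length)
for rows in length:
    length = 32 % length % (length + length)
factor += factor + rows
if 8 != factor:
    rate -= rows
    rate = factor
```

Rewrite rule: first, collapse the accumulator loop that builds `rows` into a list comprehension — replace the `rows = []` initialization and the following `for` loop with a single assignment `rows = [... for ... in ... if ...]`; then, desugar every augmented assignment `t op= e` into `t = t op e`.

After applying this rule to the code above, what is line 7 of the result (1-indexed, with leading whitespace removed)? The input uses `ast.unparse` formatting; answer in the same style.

Transformed code:
i = i * print(i)
length = i
for i in length:
    length = rate < i
if length >= 22:
    length = length * (length * length)
rows = [28 + length for vals in length if factor == factor]
for rows in length:
    length = 32 % length % (length + length)
factor = factor + (factor + rows)
if 8 != factor:
    rate = rate - rows
    rate = factor

rows = [28 + length for vals in length if factor == factor]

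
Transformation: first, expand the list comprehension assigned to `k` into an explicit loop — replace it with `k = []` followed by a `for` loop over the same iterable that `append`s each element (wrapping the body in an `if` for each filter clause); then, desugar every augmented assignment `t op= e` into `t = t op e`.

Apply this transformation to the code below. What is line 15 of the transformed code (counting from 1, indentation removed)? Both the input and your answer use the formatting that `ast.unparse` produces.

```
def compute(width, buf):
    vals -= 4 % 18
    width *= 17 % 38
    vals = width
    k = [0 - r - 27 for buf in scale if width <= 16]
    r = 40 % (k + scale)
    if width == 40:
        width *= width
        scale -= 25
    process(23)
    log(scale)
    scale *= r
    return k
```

scale = scale * r

Transformed code:
def compute(width, buf):
    vals = vals - 4 % 18
    width = width * (17 % 38)
    vals = width
    k = []
    for buf in scale:
        if width <= 16:
            k.append(0 - r - 27)
    r = 40 % (k + scale)
    if width == 40:
        width = width * width
        scale = scale - 25
    process(23)
    log(scale)
    scale = scale * r
    return k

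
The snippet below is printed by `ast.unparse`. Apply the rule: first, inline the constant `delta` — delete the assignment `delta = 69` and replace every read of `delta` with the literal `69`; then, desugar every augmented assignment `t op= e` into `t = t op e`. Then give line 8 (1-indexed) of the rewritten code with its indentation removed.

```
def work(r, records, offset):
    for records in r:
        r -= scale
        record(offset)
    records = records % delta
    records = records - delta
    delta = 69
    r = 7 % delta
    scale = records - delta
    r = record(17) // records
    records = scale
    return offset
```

Transformed code:
def work(r, records, offset):
    for records in r:
        r = r - scale
        record(offset)
    records = records % 69
    records = records - 69
    r = 7 % 69
    scale = records - 69
    r = record(17) // records
    records = scale
    return offset

scale = records - 69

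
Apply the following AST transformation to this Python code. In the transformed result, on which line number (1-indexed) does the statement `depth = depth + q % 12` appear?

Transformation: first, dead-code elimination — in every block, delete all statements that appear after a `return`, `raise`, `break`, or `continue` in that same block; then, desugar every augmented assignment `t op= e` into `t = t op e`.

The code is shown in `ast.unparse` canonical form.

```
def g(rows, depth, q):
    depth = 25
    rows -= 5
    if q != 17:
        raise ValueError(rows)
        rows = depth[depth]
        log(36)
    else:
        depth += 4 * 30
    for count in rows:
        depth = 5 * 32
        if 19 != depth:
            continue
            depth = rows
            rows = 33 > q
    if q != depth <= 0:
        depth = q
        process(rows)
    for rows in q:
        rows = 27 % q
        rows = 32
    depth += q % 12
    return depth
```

Transformed code:
def g(rows, depth, q):
    depth = 25
    rows = rows - 5
    if q != 17:
        raise ValueError(rows)
    else:
        depth = depth + 4 * 30
    for count in rows:
        depth = 5 * 32
        if 19 != depth:
            continue
    if q != depth <= 0:
        depth = q
        process(rows)
    for rows in q:
        rows = 27 % q
        rows = 32
    depth = depth + q % 12
    return depth

18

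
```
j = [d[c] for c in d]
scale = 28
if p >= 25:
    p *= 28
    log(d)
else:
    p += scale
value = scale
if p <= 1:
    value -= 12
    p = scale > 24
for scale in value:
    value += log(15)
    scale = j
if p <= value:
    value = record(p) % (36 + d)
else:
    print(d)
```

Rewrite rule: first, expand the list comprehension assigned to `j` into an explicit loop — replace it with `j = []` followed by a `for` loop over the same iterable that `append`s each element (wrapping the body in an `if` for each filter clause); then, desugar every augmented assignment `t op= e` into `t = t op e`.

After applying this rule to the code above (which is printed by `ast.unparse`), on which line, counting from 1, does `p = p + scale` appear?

Transformed code:
j = []
for c in d:
    j.append(d[c])
scale = 28
if p >= 25:
    p = p * 28
    log(d)
else:
    p = p + scale
value = scale
if p <= 1:
    value = value - 12
    p = scale > 24
for scale in value:
    value = value + log(15)
    scale = j
if p <= value:
    value = record(p) % (36 + d)
else:
    print(d)

9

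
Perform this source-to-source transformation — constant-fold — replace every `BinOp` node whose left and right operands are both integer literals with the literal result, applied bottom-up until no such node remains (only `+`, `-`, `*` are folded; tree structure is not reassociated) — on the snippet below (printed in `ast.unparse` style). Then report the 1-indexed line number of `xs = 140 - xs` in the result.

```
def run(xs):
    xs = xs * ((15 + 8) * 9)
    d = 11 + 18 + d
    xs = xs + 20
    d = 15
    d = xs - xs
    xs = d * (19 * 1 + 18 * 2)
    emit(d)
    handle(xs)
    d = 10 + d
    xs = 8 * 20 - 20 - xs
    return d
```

Transformed code:
def run(xs):
    xs = xs * 207
    d = 29 + d
    xs = xs + 20
    d = 15
    d = xs - xs
    xs = d * 55
    emit(d)
    handle(xs)
    d = 10 + d
    xs = 140 - xs
    return d

11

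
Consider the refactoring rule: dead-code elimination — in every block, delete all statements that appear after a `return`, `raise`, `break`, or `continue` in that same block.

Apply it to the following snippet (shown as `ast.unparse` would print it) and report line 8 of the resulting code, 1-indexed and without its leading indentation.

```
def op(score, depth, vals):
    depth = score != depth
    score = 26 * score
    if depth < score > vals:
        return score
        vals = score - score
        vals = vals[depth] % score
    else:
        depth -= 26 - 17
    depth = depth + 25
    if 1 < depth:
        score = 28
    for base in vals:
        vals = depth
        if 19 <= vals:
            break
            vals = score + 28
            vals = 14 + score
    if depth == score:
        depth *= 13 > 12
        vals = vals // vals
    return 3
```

depth = depth + 25

Transformed code:
def op(score, depth, vals):
    depth = score != depth
    score = 26 * score
    if depth < score > vals:
        return score
    else:
        depth -= 26 - 17
    depth = depth + 25
    if 1 < depth:
        score = 28
    for base in vals:
        vals = depth
        if 19 <= vals:
            break
    if depth == score:
        depth *= 13 > 12
        vals = vals // vals
    return 3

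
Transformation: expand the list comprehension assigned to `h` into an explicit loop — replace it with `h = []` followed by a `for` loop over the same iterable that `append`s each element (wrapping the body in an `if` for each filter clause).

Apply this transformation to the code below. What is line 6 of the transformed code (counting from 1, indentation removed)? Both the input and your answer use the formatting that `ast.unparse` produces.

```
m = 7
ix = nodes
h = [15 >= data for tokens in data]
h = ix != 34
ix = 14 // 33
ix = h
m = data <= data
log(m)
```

h = ix != 34

Transformed code:
m = 7
ix = nodes
h = []
for tokens in data:
    h.append(15 >= data)
h = ix != 34
ix = 14 // 33
ix = h
m = data <= data
log(m)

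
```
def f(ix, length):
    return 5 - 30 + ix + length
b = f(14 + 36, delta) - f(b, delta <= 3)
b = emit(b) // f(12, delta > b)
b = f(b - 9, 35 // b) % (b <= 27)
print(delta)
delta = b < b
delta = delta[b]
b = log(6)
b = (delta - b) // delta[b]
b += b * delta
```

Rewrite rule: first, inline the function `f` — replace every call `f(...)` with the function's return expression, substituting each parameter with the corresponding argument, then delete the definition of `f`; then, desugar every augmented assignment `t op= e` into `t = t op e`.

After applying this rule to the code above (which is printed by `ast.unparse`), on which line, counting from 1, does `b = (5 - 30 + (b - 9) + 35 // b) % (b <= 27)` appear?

Transformed code:
b = 5 - 30 + (14 + 36) + delta - (5 - 30 + b + (delta <= 3))
b = emit(b) // (5 - 30 + 12 + (delta > b))
b = (5 - 30 + (b - 9) + 35 // b) % (b <= 27)
print(delta)
delta = b < b
delta = delta[b]
b = log(6)
b = (delta - b) // delta[b]
b = b + b * delta

3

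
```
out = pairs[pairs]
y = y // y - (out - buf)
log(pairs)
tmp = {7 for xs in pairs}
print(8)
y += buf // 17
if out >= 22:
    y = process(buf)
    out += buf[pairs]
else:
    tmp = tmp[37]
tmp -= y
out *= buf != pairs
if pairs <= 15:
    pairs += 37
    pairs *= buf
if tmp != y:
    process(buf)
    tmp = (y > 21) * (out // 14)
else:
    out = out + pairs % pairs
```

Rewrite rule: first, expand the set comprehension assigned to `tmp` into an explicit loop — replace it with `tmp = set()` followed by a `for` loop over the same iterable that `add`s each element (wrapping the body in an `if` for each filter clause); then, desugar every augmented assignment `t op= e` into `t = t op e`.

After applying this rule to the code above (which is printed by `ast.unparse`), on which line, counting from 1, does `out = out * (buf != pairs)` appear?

15

Transformed code:
out = pairs[pairs]
y = y // y - (out - buf)
log(pairs)
tmp = set()
for xs in pairs:
    tmp.add(7)
print(8)
y = y + buf // 17
if out >= 22:
    y = process(buf)
    out = out + buf[pairs]
else:
    tmp = tmp[37]
tmp = tmp - y
out = out * (buf != pairs)
if pairs <= 15:
    pairs = pairs + 37
    pairs = pairs * buf
if tmp != y:
    process(buf)
    tmp = (y > 21) * (out // 14)
else:
    out = out + pairs % pairs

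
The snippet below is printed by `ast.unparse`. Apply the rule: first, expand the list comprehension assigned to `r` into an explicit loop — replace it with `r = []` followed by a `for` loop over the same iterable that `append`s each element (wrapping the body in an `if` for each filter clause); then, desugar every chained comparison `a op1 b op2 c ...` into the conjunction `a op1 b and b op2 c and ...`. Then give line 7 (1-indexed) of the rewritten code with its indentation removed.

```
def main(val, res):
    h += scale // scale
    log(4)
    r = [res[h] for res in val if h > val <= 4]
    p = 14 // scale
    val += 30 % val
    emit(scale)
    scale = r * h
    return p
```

Transformed code:
def main(val, res):
    h += scale // scale
    log(4)
    r = []
    for res in val:
        if h > val and val <= 4:
            r.append(res[h])
    p = 14 // scale
    val += 30 % val
    emit(scale)
    scale = r * h
    return p

r.append(res[h])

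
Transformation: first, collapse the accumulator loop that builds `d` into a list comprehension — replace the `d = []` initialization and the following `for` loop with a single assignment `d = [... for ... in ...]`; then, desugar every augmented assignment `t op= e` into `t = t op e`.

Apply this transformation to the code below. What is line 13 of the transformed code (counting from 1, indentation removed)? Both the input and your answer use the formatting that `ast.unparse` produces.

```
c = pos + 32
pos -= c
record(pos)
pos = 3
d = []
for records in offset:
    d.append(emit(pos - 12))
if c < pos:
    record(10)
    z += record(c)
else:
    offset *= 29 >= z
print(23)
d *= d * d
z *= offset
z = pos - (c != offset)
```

z = z * offset

Transformed code:
c = pos + 32
pos = pos - c
record(pos)
pos = 3
d = [emit(pos - 12) for records in offset]
if c < pos:
    record(10)
    z = z + record(c)
else:
    offset = offset * (29 >= z)
print(23)
d = d * (d * d)
z = z * offset
z = pos - (c != offset)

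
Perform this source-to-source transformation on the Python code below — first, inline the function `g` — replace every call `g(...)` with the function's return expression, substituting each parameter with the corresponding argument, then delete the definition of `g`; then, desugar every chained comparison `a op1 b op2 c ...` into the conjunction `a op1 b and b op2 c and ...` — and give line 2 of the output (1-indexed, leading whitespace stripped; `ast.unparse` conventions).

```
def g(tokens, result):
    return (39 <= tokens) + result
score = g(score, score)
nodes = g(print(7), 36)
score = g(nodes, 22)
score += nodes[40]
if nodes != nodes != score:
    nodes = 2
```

Transformed code:
score = (39 <= score) + score
nodes = (39 <= print(7)) + 36
score = (39 <= nodes) + 22
score += nodes[40]
if nodes != nodes and nodes != score:
    nodes = 2

nodes = (39 <= print(7)) + 36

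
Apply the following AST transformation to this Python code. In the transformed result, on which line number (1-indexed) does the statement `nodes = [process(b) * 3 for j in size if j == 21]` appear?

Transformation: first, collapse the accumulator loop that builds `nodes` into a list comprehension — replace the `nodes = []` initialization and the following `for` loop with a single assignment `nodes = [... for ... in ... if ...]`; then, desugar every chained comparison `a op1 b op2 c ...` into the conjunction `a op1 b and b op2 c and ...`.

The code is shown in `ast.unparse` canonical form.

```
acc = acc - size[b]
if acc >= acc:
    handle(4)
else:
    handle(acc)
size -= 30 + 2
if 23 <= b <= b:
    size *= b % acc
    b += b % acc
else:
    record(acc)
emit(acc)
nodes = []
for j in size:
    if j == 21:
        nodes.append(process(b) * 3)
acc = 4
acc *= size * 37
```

13

Transformed code:
acc = acc - size[b]
if acc >= acc:
    handle(4)
else:
    handle(acc)
size -= 30 + 2
if 23 <= b and b <= b:
    size *= b % acc
    b += b % acc
else:
    record(acc)
emit(acc)
nodes = [process(b) * 3 for j in size if j == 21]
acc = 4
acc *= size * 37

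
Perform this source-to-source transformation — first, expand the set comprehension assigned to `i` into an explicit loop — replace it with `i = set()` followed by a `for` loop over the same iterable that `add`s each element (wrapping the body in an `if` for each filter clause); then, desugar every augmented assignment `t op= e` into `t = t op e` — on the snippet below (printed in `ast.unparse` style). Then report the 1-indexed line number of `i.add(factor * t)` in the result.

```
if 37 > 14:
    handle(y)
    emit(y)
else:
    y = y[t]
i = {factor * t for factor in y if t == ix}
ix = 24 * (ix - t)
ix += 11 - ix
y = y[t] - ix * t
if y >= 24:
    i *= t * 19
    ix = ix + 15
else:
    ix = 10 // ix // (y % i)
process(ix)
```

Transformed code:
if 37 > 14:
    handle(y)
    emit(y)
else:
    y = y[t]
i = set()
for factor in y:
    if t == ix:
        i.add(factor * t)
ix = 24 * (ix - t)
ix = ix + (11 - ix)
y = y[t] - ix * t
if y >= 24:
    i = i * (t * 19)
    ix = ix + 15
else:
    ix = 10 // ix // (y % i)
process(ix)

9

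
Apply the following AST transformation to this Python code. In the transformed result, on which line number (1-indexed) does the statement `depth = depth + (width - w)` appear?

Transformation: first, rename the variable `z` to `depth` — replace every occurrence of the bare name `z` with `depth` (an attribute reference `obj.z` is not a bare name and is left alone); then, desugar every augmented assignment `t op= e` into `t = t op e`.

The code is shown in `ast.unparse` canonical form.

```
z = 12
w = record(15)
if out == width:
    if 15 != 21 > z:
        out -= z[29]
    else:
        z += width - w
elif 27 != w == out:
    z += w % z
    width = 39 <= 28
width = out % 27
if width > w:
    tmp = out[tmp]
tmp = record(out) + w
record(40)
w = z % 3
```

Transformed code:
depth = 12
w = record(15)
if out == width:
    if 15 != 21 > depth:
        out = out - depth[29]
    else:
        depth = depth + (width - w)
elif 27 != w == out:
    depth = depth + w % depth
    width = 39 <= 28
width = out % 27
if width > w:
    tmp = out[tmp]
tmp = record(out) + w
record(40)
w = depth % 3

7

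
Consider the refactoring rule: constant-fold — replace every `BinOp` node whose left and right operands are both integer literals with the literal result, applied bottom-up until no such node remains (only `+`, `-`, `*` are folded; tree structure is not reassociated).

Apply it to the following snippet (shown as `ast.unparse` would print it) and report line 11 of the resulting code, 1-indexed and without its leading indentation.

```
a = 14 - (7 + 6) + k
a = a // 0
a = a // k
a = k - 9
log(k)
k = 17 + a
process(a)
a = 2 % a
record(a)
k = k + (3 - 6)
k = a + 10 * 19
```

Transformed code:
a = 1 + k
a = a // 0
a = a // k
a = k - 9
log(k)
k = 17 + a
process(a)
a = 2 % a
record(a)
k = k + -3
k = a + 190

k = a + 190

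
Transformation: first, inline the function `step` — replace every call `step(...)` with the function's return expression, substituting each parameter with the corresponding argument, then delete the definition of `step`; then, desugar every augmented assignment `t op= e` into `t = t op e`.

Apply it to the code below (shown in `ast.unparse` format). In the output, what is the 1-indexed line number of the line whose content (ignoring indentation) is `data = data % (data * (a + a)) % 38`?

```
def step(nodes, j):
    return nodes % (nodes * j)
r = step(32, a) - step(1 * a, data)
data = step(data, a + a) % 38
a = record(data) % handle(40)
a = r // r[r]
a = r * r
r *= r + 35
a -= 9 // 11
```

2

Transformed code:
r = 32 % (32 * a) - 1 * a % (1 * a * data)
data = data % (data * (a + a)) % 38
a = record(data) % handle(40)
a = r // r[r]
a = r * r
r = r * (r + 35)
a = a - 9 // 11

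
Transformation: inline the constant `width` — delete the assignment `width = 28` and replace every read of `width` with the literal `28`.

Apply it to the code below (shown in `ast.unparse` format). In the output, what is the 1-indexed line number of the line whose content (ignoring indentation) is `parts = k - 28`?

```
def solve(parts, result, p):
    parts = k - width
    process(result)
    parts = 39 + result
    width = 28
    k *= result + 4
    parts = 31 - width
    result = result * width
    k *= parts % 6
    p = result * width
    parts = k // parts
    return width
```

2

Transformed code:
def solve(parts, result, p):
    parts = k - 28
    process(result)
    parts = 39 + result
    k *= result + 4
    parts = 31 - 28
    result = result * 28
    k *= parts % 6
    p = result * 28
    parts = k // parts
    return 28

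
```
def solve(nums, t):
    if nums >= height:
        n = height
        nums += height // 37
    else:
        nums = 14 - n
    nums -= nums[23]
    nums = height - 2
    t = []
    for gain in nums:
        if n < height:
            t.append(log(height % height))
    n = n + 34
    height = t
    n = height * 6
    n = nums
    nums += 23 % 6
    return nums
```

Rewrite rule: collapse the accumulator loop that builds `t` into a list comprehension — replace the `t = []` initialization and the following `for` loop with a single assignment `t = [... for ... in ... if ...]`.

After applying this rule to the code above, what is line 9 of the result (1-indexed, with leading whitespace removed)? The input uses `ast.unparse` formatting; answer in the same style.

Transformed code:
def solve(nums, t):
    if nums >= height:
        n = height
        nums += height // 37
    else:
        nums = 14 - n
    nums -= nums[23]
    nums = height - 2
    t = [log(height % height) for gain in nums if n < height]
    n = n + 34
    height = t
    n = height * 6
    n = nums
    nums += 23 % 6
    return nums

t = [log(height % height) for gain in nums if n < height]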